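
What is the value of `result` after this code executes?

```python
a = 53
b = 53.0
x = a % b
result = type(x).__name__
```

a is int; b is float; x is float; result = 'float'

'float'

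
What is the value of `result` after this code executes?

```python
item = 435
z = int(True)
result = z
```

item = 435; z = 1; result = 1

1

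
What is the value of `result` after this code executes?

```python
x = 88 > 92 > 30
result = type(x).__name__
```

x is bool; result = 'bool'

'bool'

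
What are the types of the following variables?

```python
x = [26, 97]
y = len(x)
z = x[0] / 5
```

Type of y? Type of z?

len() returns int; int / int = float

int, float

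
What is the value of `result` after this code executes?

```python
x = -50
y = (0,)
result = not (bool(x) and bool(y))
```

x = -50; y = (0,); result = False

False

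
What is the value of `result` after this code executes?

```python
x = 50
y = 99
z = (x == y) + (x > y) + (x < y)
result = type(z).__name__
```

x is int; y is int; z is int; result = 'int'

'int'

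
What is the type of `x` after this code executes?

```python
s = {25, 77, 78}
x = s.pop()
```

Popping from set[int] returns int

int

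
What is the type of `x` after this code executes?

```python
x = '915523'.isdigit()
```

str.isdigit() returns bool

bool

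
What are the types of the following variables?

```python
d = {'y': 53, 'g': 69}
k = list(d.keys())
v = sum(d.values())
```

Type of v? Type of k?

sum of ints is int; list() converts to list

int, list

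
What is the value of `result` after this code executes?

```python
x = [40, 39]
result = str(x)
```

x = [40, 39]; result = '[40, 39]'

'[40, 39]'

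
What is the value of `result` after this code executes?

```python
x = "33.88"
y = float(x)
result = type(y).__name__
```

x is str; y is float; result = 'float'

'float'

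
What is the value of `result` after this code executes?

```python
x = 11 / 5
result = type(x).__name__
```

x is float; result = 'float'

'float'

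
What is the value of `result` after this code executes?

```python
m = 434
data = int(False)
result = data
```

m = 434; data = 0; result = 0

0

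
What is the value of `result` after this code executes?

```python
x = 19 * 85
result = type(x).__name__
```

x is int; result = 'int'

'int'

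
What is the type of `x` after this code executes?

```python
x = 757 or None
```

'or' returns first truthy value

int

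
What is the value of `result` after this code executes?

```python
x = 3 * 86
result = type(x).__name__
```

x is int; result = 'int'

'int'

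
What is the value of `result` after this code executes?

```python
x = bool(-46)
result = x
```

x = True; result = True

True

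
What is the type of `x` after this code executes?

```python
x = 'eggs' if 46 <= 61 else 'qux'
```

Both branches of conditional are str

str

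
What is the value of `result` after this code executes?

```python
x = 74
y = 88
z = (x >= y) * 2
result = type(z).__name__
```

x is int; y is int; z is int; result = 'int'

'int'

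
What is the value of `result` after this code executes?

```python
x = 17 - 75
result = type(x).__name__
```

x is int; result = 'int'

'int'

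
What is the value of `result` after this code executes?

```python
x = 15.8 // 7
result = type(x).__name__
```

x is float; result = 'float'

'float'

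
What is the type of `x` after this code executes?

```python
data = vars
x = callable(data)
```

callable() returns bool

bool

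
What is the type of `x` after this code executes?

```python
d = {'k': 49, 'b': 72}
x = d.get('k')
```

dict.get() returns value type when found

int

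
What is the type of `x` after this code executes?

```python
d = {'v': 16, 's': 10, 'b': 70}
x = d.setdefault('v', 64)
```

dict.setdefault() returns the (existing or default) value

int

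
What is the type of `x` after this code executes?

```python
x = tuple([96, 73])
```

tuple() constructor returns tuple

tuple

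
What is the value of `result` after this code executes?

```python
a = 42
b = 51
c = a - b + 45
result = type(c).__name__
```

a is int; b is int; c is int; result = 'int'

'int'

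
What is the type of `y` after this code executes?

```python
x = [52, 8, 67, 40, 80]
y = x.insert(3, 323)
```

list.insert() returns None

NoneType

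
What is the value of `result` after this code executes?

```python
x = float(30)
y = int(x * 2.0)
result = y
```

x = 30.0; y = 60; result = 60

60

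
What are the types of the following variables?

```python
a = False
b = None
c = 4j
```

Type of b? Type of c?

b is assigned None, whose type is NoneType; c is assigned 4j, an imaginary literal (j suffix), which has type complex

NoneType, complex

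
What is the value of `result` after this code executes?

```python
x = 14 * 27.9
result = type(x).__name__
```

x is float; result = 'float'

'float'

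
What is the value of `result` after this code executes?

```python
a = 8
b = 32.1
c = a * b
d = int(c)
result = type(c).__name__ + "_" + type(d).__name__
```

a is int; b is float; c is float; d is int; result = 'float_int'

'float_int'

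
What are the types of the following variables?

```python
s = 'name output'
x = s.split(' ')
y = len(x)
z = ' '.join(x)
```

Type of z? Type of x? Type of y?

str.join() returns str; str.split() returns list; len() returns int

str, list, int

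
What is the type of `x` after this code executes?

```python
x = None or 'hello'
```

'or' with None returns the other truthy value (str)

str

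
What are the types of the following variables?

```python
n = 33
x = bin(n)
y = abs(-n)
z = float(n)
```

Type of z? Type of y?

float() returns float; abs() of int returns int

float, int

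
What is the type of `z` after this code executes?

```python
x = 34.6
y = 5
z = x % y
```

float % int = float

float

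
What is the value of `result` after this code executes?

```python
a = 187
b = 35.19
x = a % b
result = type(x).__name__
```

a is int; b is float; x is float; result = 'float'

'float'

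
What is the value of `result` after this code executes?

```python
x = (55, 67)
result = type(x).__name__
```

x is tuple; result = 'tuple'

'tuple'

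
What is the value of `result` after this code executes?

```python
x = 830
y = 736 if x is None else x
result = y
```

x = 830; y = 830; result = 830

830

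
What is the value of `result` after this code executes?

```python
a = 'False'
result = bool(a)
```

a = 'False'; result = True

True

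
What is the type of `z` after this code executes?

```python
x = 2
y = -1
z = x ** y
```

int ** negative = float

float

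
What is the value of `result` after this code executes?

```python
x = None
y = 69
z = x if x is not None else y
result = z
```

x = None; y = 69; z = 69; result = 69

69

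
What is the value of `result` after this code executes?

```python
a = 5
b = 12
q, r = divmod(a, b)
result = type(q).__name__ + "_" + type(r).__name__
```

a is int; b is int; q is int; r is int; result = 'int_int'

'int_int'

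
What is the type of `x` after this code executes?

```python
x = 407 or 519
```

'or' returns first truthy value (int)

int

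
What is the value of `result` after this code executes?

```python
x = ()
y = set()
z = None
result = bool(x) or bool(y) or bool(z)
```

x = (); y = set(); z = None; result = False

False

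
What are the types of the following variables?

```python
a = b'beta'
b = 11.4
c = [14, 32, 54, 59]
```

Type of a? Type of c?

a is assigned a bytes literal (b'...' prefix); c is assigned a list literal (square brackets)

bytes, list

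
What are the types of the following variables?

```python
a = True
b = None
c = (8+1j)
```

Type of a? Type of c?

a is assigned the constant True, which has type bool; c is assigned (8+1j), an int plus an imaginary literal (j suffix), which evaluates to complex

bool, complex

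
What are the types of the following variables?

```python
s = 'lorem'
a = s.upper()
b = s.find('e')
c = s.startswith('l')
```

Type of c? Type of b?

startswith() returns bool; find() returns int

bool, int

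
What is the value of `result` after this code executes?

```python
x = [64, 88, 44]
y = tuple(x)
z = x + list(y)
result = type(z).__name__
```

x is list; y is tuple; z is list; result = 'list'

'list'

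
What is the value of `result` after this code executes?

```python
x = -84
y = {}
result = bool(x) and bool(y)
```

x = -84; y = {}; result = False

False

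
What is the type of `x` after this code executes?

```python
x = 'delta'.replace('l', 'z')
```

str.replace() returns str

str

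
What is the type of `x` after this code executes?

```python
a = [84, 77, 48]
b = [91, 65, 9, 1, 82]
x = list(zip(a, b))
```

list(zip()) returns a list of tuples

list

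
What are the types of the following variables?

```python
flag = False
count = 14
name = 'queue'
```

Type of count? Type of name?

count is assigned a bare integer (no decimal point), so it is an int; name is assigned a quoted string literal, so it is a str

int, str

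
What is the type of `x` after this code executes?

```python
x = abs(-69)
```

abs() of int returns int

int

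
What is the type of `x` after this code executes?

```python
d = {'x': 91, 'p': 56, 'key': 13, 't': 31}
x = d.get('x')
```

dict.get() returns value type when found

int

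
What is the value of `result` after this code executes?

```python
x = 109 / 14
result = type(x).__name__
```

x is float; result = 'float'

'float'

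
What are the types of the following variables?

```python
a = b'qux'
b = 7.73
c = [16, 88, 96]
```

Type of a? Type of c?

a is assigned a bytes literal (b'...' prefix); c is assigned a list literal (square brackets)

bytes, list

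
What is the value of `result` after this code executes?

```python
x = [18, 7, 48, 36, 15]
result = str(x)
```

x = [18, 7, 48, 36, 15]; result = '[18, 7, 48, 36, 15]'

'[18, 7, 48, 36, 15]'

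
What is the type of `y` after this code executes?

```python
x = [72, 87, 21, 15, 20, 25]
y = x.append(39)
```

list.append() returns None (mutates in place)

NoneType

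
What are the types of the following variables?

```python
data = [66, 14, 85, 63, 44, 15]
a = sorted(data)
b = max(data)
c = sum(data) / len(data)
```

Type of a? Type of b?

sorted() returns list; max of ints returns int

list, int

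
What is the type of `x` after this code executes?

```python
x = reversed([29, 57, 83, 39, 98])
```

reversed() on a list returns list_reverseiterator

list_reverseiterator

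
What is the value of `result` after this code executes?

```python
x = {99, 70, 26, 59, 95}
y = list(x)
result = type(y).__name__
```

x is set; y is list; result = 'list'

'list'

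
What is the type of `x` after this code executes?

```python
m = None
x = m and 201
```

'and' returns first falsy value (None)

NoneType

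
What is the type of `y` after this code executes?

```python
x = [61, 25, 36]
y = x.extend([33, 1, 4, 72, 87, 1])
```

list.extend() returns None

NoneType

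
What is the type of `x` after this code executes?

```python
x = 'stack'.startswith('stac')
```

str.startswith() returns bool

bool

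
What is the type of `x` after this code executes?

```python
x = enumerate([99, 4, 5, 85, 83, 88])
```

enumerate() returns an enumerate object

enumerate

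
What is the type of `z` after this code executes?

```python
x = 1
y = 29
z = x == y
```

Equality comparison returns bool

bool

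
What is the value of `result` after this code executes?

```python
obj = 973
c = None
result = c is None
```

obj = 973; c = None; result = True

True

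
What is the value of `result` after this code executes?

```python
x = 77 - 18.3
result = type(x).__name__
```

x is float; result = 'float'

'float'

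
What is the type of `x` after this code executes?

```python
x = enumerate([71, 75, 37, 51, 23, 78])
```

enumerate() returns an enumerate object

enumerate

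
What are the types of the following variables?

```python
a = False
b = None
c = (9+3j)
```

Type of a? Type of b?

a is assigned the constant False, which has type bool; b is assigned None, whose type is NoneType

bool, NoneType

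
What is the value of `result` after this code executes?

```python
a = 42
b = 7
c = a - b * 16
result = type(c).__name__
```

a is int; b is int; c is int; result = 'int'

'int'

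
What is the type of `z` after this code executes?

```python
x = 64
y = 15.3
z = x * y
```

int * float = float

float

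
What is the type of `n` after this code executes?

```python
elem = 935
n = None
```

None has type NoneType

NoneType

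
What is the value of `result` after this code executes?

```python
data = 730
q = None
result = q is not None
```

data = 730; q = None; result = False

False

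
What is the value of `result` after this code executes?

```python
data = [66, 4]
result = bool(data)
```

data = [66, 4]; result = True

True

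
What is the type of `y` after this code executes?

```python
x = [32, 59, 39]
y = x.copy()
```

list.copy() returns list

list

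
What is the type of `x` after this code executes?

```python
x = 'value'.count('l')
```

str.count() returns int

int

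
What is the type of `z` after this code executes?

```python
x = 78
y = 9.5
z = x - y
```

int - float = float

float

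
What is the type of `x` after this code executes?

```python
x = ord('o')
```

ord() returns int (code point)

int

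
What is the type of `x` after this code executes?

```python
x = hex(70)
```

hex() returns str representation

str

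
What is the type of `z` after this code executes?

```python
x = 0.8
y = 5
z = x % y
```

float % int = float

float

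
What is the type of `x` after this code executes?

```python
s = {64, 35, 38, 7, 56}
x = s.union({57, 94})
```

set.union() returns a new set

set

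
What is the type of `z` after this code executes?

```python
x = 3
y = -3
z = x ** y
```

int ** negative = float

float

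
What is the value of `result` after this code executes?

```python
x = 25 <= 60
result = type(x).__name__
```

x is bool; result = 'bool'

'bool'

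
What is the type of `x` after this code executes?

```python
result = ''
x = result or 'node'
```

'or' returns first truthy value (str)

str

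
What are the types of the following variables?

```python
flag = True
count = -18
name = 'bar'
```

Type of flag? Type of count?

flag is assigned the constant True, which has type bool; count is assigned a bare integer (no decimal point), so it is an int

bool, int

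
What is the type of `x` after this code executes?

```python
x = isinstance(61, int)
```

isinstance() returns bool

bool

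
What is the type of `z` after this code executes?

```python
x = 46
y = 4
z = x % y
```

int % int = int

int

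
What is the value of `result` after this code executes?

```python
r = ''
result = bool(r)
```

r = ''; result = False

False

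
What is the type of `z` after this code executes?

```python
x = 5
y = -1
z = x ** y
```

int ** negative = float

float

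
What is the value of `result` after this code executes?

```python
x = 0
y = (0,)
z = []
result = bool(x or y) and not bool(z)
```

x = 0; y = (0,); z = []; result = True

True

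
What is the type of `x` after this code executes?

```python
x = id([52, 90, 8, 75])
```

id() returns int

int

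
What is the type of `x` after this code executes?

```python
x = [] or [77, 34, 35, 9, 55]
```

'or' returns first truthy value (list)

list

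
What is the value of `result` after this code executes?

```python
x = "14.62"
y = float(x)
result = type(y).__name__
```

x is str; y is float; result = 'float'

'float'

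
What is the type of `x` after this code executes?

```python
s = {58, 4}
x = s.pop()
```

Popping from set[int] returns int

int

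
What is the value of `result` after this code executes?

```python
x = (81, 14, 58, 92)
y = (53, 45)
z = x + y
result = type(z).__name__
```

x is tuple; y is tuple; z is tuple; result = 'tuple'

'tuple'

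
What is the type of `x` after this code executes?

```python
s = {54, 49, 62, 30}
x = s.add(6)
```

set.add() returns None (mutates in place)

NoneType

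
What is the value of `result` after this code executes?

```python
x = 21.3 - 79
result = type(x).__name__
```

x is float; result = 'float'

'float'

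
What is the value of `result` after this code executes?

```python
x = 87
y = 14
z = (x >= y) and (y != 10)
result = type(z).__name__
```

x is int; y is int; z is bool; result = 'bool'

'bool'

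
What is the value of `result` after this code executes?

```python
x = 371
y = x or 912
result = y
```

x = 371; y = 371; result = 371

371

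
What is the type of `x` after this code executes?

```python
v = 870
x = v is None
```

'is' comparison returns bool

bool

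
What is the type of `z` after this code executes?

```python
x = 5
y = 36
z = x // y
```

int // int = int

int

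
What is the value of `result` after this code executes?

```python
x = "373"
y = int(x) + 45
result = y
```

x = '373'; y = 418; result = 418

418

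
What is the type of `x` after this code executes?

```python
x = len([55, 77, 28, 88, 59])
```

len() always returns int

int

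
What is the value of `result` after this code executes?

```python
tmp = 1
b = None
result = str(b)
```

tmp = 1; b = None; result = 'None'

'None'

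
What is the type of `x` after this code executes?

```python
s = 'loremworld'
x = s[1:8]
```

Slicing a str returns str

str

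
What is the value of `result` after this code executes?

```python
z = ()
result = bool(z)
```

z = (); result = False

False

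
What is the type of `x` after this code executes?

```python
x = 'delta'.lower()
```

str.lower() returns str

str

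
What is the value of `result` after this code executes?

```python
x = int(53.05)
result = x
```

x = 53; result = 53

53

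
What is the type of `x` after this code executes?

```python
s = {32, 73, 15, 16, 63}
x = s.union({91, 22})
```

set.union() returns a new set

set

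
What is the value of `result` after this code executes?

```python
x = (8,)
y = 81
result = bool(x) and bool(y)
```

x = (8,); y = 81; result = True

True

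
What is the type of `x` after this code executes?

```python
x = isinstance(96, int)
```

isinstance() returns bool

bool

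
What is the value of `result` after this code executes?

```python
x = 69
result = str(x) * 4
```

x = 69; result = '69696969'

'69696969'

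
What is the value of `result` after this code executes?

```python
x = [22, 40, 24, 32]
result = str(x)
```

x = [22, 40, 24, 32]; result = '[22, 40, 24, 32]'

'[22, 40, 24, 32]'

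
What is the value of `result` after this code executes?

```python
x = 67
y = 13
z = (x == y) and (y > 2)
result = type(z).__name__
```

x is int; y is int; z is bool; result = 'bool'

'bool'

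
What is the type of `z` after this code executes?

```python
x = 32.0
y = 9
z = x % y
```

float % int = float

float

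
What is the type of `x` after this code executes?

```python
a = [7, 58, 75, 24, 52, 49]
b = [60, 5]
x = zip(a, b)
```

zip() returns a zip object

zip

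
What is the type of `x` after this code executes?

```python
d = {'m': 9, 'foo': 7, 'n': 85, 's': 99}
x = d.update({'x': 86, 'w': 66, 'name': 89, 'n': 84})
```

dict.update() returns None

NoneType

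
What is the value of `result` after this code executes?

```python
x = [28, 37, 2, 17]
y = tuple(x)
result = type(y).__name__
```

x is list; y is tuple; result = 'tuple'

'tuple'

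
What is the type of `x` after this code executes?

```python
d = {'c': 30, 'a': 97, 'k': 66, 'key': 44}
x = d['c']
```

Accessing dict[str, int] with str key returns int

int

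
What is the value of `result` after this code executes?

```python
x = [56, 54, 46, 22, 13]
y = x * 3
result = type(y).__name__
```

x is list; y is list; result = 'list'

'list'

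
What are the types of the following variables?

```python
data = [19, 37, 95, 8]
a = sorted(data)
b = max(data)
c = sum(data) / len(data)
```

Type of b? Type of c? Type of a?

max of ints returns int; int / int = float; sorted() returns list

int, float, list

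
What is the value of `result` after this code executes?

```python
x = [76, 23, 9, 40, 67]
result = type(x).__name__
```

x is list; result = 'list'

'list'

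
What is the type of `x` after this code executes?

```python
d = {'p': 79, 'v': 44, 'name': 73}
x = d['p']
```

Accessing dict[str, int] with str key returns int

int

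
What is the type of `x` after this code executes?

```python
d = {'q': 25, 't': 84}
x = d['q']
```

Accessing dict[str, int] with str key returns int

int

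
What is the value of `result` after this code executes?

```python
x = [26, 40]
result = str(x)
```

x = [26, 40]; result = '[26, 40]'

'[26, 40]'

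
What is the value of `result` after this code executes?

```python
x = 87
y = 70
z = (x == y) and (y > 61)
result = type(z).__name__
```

x is int; y is int; z is bool; result = 'bool'

'bool'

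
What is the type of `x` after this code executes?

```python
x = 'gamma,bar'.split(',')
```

str.split() returns list

list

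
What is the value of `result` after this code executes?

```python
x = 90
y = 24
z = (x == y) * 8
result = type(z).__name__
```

x is int; y is int; z is int; result = 'int'

'int'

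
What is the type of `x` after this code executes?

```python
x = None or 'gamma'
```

'or' with None returns the other truthy value (str)

str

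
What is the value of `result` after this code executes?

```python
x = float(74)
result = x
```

x = 74.0; result = 74.0

74.0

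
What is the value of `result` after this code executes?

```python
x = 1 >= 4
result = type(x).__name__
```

x is bool; result = 'bool'

'bool'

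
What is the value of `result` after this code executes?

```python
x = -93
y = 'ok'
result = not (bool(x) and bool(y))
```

x = -93; y = 'ok'; result = False

False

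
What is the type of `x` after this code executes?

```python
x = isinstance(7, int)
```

isinstance() returns bool

bool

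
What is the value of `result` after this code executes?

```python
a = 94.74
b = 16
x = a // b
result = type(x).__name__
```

a is float; b is int; x is float; result = 'float'

'float'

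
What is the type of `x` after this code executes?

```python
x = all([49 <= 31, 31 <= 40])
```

all() returns bool

bool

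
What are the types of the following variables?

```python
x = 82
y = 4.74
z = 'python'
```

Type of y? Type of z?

y is assigned a number with a decimal point, so it is a float; z is assigned a quoted string literal, so it is a str

float, str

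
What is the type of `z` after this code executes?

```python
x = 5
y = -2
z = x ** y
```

int ** negative = float

float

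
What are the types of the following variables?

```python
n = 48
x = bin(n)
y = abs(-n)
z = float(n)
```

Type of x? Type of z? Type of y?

bin() returns str; float() returns float; abs() of int returns int

str, float, int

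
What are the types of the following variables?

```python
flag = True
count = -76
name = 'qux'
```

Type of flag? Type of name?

flag is assigned the constant True, which has type bool; name is assigned a quoted string literal, so it is a str

bool, str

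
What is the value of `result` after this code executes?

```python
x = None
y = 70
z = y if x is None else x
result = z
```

x = None; y = 70; z = 70; result = 70

70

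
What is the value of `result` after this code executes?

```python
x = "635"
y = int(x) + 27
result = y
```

x = '635'; y = 662; result = 662

662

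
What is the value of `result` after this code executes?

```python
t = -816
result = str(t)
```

t = -816; result = '-816'

'-816'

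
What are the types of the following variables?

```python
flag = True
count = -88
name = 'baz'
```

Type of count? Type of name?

count is assigned a bare integer (no decimal point), so it is an int; name is assigned a quoted string literal, so it is a str

int, str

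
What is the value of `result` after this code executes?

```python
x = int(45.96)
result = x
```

x = 45; result = 45

45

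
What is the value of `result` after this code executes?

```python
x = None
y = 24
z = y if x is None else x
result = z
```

x = None; y = 24; z = 24; result = 24

24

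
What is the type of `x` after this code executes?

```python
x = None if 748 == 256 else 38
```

748 == 256 is False, so the else branch is taken

int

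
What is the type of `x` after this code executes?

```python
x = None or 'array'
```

'or' with None returns the other truthy value (str)

str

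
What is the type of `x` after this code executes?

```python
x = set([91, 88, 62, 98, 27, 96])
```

set() constructor returns set

set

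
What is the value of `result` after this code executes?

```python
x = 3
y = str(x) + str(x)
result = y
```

x = 3; y = '33'; result = '33'

'33'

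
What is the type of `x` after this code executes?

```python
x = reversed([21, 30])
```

reversed() on a list returns list_reverseiterator

list_reverseiterator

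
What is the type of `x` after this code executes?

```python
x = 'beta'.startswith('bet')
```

str.startswith() returns bool

bool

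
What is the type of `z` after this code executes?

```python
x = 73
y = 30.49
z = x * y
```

int * float = float

float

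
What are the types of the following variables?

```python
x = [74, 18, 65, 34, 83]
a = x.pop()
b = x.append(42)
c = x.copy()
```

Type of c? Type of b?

copy() returns list; append() returns None

list, NoneType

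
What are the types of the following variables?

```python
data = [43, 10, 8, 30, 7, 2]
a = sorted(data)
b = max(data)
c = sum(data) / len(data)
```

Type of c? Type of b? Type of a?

int / int = float; max of ints returns int; sorted() returns list

float, int, list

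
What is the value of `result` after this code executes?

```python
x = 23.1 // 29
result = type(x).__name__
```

x is float; result = 'float'

'float'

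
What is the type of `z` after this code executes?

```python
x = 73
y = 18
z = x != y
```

Comparison returns bool

bool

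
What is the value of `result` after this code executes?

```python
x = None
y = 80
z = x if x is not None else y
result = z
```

x = None; y = 80; z = 80; result = 80

80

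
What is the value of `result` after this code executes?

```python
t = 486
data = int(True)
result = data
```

t = 486; data = 1; result = 1

1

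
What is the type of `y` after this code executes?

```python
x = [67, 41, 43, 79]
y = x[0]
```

Indexing list[int] returns int

int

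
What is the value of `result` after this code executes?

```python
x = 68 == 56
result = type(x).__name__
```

x is bool; result = 'bool'

'bool'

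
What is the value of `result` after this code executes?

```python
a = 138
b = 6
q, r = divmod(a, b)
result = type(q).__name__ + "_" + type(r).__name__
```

a is int; b is int; q is int; r is int; result = 'int_int'

'int_int'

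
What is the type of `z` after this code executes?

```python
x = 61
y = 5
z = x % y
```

int % int = int

int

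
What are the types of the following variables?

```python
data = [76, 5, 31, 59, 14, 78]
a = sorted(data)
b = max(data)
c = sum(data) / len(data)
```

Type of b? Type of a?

max of ints returns int; sorted() returns list

int, list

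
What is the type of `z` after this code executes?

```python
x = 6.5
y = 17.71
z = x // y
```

float // float = float

float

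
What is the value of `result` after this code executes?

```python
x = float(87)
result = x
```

x = 87.0; result = 87.0

87.0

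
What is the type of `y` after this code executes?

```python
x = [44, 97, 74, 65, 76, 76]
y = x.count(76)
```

list.count() returns int

int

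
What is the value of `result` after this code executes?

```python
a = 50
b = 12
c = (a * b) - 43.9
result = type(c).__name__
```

a is int; b is int; c is float; result = 'float'

'float'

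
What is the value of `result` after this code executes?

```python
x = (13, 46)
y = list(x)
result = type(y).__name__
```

x is tuple; y is list; result = 'list'

'list'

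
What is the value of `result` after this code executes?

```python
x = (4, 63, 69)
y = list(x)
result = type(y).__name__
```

x is tuple; y is list; result = 'list'

'list'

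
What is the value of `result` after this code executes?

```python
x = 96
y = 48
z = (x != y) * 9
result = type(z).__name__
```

x is int; y is int; z is int; result = 'int'

'int'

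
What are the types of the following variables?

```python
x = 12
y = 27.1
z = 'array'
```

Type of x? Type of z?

x is assigned a bare integer (no decimal point), so it is an int; z is assigned a quoted string literal, so it is a str

int, str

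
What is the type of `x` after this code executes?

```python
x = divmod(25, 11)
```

divmod() returns tuple of (quotient, remainder)

tuple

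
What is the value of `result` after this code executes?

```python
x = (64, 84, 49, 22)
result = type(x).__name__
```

x is tuple; result = 'tuple'

'tuple'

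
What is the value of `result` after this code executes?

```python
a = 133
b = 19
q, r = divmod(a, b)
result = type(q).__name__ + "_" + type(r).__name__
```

a is int; b is int; q is int; r is int; result = 'int_int'

'int_int'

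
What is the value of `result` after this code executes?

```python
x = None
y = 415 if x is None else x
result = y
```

x = None; y = 415; result = 415

415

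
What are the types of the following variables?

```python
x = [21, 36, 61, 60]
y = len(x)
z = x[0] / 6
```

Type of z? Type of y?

int / int = float; len() returns int

float, int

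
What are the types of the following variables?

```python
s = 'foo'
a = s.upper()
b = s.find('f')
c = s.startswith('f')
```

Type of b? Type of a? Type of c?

find() returns int; upper() returns str; startswith() returns bool

int, str, bool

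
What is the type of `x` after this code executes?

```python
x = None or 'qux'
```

'or' with None returns the other truthy value (str)

str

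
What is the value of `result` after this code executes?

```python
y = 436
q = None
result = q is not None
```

y = 436; q = None; result = False

False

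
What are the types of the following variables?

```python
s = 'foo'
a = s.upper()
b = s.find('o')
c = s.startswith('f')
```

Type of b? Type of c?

find() returns int; startswith() returns bool

int, bool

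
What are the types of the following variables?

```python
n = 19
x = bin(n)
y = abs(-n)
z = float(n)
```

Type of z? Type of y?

float() returns float; abs() of int returns int

float, int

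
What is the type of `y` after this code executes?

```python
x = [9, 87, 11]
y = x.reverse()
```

list.reverse() returns None

NoneType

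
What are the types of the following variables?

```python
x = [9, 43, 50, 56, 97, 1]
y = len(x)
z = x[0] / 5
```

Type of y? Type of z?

len() returns int; int / int = float

int, float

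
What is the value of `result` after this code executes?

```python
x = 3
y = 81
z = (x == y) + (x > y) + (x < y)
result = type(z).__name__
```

x is int; y is int; z is int; result = 'int'

'int'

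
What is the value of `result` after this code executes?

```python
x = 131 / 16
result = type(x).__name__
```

x is float; result = 'float'

'float'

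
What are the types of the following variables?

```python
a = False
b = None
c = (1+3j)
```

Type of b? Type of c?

b is assigned None, whose type is NoneType; c is assigned (1+3j), an int plus an imaginary literal (j suffix), which evaluates to complex

NoneType, complex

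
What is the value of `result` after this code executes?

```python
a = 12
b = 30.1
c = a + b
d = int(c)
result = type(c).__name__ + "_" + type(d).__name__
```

a is int; b is float; c is float; d is int; result = 'float_int'

'float_int'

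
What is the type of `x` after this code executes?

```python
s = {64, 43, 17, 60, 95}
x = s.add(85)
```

set.add() returns None (mutates in place)

NoneType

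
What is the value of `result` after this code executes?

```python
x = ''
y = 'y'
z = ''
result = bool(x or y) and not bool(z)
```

x = ''; y = 'y'; z = ''; result = True

True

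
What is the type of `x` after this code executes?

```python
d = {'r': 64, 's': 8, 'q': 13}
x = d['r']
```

Accessing dict[str, int] with str key returns int

int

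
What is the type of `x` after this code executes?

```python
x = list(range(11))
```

list(range()) returns list

list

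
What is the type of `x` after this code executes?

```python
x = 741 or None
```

'or' returns first truthy value

int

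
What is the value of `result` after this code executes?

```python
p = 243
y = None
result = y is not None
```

p = 243; y = None; result = False

False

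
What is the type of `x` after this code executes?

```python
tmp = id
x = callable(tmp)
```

callable() returns bool

bool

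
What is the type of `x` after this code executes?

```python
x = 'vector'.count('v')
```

str.count() returns int

int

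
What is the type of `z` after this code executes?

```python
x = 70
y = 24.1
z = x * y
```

int * float = float

float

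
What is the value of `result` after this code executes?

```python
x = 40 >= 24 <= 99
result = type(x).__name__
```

x is bool; result = 'bool'

'bool'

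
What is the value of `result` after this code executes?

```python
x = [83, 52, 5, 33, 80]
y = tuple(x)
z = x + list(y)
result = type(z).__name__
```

x is list; y is tuple; z is list; result = 'list'

'list'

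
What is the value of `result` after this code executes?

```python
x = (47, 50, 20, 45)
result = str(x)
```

x = (47, 50, 20, 45); result = '(47, 50, 20, 45)'

'(47, 50, 20, 45)'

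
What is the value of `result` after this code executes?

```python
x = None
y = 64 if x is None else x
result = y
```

x = None; y = 64; result = 64

64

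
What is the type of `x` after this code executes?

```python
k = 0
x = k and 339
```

'and' returns first falsy value (0 is int)

int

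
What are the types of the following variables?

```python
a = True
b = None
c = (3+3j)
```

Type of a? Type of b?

a is assigned the constant True, which has type bool; b is assigned None, whose type is NoneType

bool, NoneType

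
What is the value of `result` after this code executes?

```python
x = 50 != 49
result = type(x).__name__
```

x is bool; result = 'bool'

'bool'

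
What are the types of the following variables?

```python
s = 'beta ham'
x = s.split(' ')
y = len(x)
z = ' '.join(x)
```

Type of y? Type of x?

len() returns int; str.split() returns list

int, list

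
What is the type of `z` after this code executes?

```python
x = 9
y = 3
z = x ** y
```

positive int ** positive int = int

int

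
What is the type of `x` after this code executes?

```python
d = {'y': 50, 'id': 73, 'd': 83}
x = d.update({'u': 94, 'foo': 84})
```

dict.update() returns None

NoneType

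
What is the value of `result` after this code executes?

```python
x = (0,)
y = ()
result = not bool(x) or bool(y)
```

x = (0,); y = (); result = False

False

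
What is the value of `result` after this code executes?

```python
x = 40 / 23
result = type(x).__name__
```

x is float; result = 'float'

'float'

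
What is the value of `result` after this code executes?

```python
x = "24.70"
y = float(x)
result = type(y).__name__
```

x is str; y is float; result = 'float'

'float'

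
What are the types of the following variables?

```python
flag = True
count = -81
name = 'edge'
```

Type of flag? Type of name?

flag is assigned the constant True, which has type bool; name is assigned a quoted string literal, so it is a str

bool, str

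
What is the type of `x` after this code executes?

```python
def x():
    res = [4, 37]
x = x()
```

Function without return returns None

NoneType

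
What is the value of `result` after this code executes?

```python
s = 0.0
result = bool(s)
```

s = 0.0; result = False

False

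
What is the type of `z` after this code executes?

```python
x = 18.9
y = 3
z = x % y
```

float % int = float

float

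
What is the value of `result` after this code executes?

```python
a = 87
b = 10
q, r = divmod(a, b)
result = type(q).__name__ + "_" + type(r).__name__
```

a is int; b is int; q is int; r is int; result = 'int_int'

'int_int'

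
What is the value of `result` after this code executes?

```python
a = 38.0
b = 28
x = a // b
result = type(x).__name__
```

a is float; b is int; x is float; result = 'float'

'float'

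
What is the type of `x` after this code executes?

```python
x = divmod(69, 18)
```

divmod() returns tuple of (quotient, remainder)

tuple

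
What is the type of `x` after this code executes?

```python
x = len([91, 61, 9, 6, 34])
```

len() always returns int

int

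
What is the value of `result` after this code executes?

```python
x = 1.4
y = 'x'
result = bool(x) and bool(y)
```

x = 1.4; y = 'x'; result = True

True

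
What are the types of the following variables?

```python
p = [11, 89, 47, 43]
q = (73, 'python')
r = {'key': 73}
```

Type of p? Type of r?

p is assigned a list literal (square brackets); r is assigned a dict literal ({key: value})

list, dict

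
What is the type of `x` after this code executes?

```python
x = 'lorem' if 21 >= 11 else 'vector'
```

Both branches of conditional are str

str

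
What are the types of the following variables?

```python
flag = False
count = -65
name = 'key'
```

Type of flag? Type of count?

flag is assigned the constant False, which has type bool; count is assigned a bare integer (no decimal point), so it is an int

bool, int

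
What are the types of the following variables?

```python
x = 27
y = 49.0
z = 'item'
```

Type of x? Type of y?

x is assigned a bare integer (no decimal point), so it is an int; y is assigned a number with a decimal point, so it is a float

int, float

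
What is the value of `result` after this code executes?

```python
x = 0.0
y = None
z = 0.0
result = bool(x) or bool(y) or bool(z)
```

x = 0.0; y = None; z = 0.0; result = False

False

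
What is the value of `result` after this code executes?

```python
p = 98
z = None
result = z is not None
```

p = 98; z = None; result = False

False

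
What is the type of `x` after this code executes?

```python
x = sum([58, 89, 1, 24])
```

sum() of ints returns int

int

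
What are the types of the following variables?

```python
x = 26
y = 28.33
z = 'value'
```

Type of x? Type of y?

x is assigned a bare integer (no decimal point), so it is an int; y is assigned a number with a decimal point, so it is a float

int, float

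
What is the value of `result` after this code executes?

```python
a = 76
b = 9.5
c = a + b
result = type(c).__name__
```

a is int; b is float; c is float; result = 'float'

'float'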